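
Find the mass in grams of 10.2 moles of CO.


M(CO) = 28.01 g/mol
mass = n × M = 10.2 × 28.01 = 285.70 g

285.70 g


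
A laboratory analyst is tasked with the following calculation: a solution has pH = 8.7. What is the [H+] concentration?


[H+] = 10^(-pH) = 10^(-8.7)
= 2.0×10^-9 M

2.0×10^-9 M


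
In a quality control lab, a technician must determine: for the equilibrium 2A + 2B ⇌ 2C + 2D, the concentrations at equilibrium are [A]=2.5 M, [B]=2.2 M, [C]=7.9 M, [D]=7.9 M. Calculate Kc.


Kc = [C]^2[D]^2/([A]^2[B]^2)
= (7.9^2 × 7.9^2)/(2.5^2 × 2.2^2)
= 3895.0081/30.25
= 128.8

128.8


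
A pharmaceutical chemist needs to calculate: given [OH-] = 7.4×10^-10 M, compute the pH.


pOH = -log10([OH-]) = -log10(7.4×10^-10)
= 10 - log10(7.4) = 9.13
pH = 14 - pOH = 14 - 9.13 = 4.87

4.87


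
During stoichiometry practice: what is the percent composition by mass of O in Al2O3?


M(Al2O3) = 2×26.98 + 3×16.0 = 101.96 g/mol
Mass of O = 3 × 16.0 = 48.00 g/mol
% O = 48.00/101.96 × 100 = 47.08%

47.08%


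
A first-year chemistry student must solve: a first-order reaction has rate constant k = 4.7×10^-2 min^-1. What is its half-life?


t½ = ln2/k = 0.693147/(4.7×10^-2 min^-1)
= 14.75 min

14.75 min


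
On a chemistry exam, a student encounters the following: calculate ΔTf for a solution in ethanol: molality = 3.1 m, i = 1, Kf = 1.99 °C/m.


ΔTf = Kf × m × i
= 1.99 × 3.1 × 1
= 6.169 °C

6.169 °C


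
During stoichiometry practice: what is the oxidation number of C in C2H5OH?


2x + 6(+1) + (-2) = 0, so x = -2
Oxidation number: -2

-2


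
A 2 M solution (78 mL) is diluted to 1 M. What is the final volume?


C1V1 = C2V2
2 × 78 = 1 × V2
V2 = 156/1 = 156.0 mL

156.0 mL


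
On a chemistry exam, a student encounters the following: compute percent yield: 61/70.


% yield = actual/theoretical × 100
= 61/70 × 100
= 87.14%

87.14%


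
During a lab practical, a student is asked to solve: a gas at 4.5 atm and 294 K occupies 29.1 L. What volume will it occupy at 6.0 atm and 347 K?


P1V1/T1 = P2V2/T2
V2 = P1V1T2/(T1P2)
= 4.5×29.1×347/(294×6.0)
= 25.759 L

25.759 L


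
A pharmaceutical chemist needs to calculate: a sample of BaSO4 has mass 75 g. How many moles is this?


M(BaSO4) = 233.4 g/mol
n = mass/M = 75/233.4 = 0.3213 mol

0.3213 mol


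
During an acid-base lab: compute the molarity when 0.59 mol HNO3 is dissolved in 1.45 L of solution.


M = n/V = 0.59/1.45 = 0.407 mol/L

0.407 M


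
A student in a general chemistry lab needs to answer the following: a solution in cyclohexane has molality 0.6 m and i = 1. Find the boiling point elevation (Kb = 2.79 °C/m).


ΔTb = Kb × m × i
= 2.79 × 0.6 × 1
= 1.674 °C

1.674 °C


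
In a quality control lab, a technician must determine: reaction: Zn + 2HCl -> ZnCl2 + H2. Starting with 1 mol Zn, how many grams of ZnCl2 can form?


Mole ratio ZnCl2:Zn = 1:1
n(ZnCl2) = 1 × 1/1 = 1.000 mol
mass = 1.000 × 136.28 = 136.28 g

136.28 g


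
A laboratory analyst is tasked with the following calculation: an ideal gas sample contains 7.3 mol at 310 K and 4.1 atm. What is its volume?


PV = nRT  (R = 0.08206 L·atm/(mol·K))
V = nRT/P = 7.3×0.08206×310/4.1
= 45.293 L

45.293 L


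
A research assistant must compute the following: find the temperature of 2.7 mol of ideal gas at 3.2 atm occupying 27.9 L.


PV = nRT  (R = 0.08206 L·atm/(mol·K))
T = PV/(nR) = 3.2×27.9/(2.7×0.08206)
= 89.28/0.221562
= 402.96 K

402.96 K


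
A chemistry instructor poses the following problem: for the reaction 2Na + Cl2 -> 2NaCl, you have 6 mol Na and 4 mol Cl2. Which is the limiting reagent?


Mole ratio available / coefficient:
  Na: 6/2 = 3.000
  Cl2: 4/1 = 4.000
Smaller ratio is limiting.

Na


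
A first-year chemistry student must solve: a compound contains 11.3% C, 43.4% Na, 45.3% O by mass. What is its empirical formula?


Assume 100 g sample. Moles of each element:
  C: 11.3/12.01 = 0.941 mol
  Na: 43.4/22.99 = 1.888 mol
  O: 45.3/16.0 = 2.831 mol
Divide by smallest (0.941):
  C: 0.941/0.941 = 1.0
  Na: 1.888/0.941 = 2.01
  O: 2.831/0.941 = 3.01
Empirical formula: Na2CO3

Na2CO3


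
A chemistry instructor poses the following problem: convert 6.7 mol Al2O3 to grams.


M(Al2O3) = 101.96 g/mol
mass = n × M = 6.7 × 101.96 = 683.13 g

683.13 g


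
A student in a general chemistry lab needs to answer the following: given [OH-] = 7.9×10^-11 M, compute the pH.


pOH = -log10([OH-]) = -log10(7.9×10^-11)
= 11 - log10(7.9) = 10.1
pH = 14 - pOH = 14 - 10.1 = 3.9

3.9


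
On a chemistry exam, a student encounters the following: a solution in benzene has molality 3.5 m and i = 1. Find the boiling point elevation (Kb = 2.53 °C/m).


ΔTb = Kb × m × i
= 2.53 × 3.5 × 1
= 8.855 °C

8.855 °C


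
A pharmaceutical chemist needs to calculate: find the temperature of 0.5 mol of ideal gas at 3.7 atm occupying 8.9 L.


PV = nRT  (R = 0.08206 L·atm/(mol·K))
T = PV/(nR) = 3.7×8.9/(0.5×0.08206)
= 32.93/0.041030
= 802.58 K

802.58 K


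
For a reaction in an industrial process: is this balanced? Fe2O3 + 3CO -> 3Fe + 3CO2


Equation: Fe2O3 + 3CO -> 3Fe + 3CO2
Check atoms: C: 3=3, Fe: 2≠3, O: 6=6
Not balanced

No, not balanced


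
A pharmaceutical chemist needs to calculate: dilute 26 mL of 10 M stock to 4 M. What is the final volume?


C1V1 = C2V2
10 × 26 = 4 × V2
V2 = 260/4 = 65.0 mL

65.0 mL


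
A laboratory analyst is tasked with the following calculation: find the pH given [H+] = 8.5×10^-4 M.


pH = -log10([H+]) = -log10(8.5×10^-4)
= 4 - log10(8.5)
= 4 - 0.93
= 3.07

3.07


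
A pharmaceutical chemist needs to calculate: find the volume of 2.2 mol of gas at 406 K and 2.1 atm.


PV = nRT  (R = 0.08206 L·atm/(mol·K))
V = nRT/P = 2.2×0.08206×406/2.1
= 34.903 L

34.903 L


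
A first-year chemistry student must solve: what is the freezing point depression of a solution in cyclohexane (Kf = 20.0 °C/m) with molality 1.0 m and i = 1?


ΔTf = Kf × m × i
= 20.0 × 1.0 × 1
= 20.0 °C

20.0 °C


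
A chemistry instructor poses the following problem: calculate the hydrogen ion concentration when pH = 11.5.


[H+] = 10^(-pH) = 10^(-11.5)
= 3.16×10^-12 M

3.16×10^-12 M


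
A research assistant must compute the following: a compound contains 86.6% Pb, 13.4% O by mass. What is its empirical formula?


Assume 100 g sample. Moles of each element:
  Pb: 86.6/207.2 = 0.418 mol
  O: 13.4/16.0 = 0.838 mol
Divide by smallest (0.418):
  Pb: 0.418/0.418 = 1.0
  O: 0.838/0.418 = 2.0
Empirical formula: PbO2

PbO2


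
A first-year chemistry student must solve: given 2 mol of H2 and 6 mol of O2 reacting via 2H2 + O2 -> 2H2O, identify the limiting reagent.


Mole ratio available / coefficient:
  H2: 2/2 = 1.000
  O2: 6/1 = 6.000
Smaller ratio is limiting.

H2


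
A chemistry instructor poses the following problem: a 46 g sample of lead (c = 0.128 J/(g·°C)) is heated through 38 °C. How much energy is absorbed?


q = mcΔT = 46 × 0.128 × 38
= 223.74 J

223.74 J


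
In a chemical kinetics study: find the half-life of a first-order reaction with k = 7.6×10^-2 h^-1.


t½ = ln2/k = 0.693147/(7.6×10^-2 h^-1)
= 9.120 h

9.120 h


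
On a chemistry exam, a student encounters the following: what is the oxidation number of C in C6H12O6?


6x + 12(+1) + 6(-2) = 0, so x = +0
Oxidation number: +0

+0


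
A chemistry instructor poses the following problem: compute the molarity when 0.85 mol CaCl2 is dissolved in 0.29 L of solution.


M = n/V = 0.85/0.29 = 2.931 mol/L

2.931 M


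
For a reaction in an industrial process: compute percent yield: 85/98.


% yield = actual/theoretical × 100
= 85/98 × 100
= 86.73%

86.73%


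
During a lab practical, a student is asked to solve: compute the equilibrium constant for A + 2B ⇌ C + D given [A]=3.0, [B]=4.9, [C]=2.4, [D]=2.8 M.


Kc = [C][D]/([A][B]^2)
= (2.4^1 × 2.8^1)/(3.0^1 × 4.9^2)
= 6.72/72.03
= 0.09329

0.09329


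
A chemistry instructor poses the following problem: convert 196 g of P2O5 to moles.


M(P2O5) = 141.94 g/mol
n = mass/M = 196/141.94 = 1.3809 mol

1.3809 mol


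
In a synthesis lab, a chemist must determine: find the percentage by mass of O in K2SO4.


M(K2SO4) = 2×39.1 + 1×32.07 + 4×16.0 = 174.27 g/mol
Mass of O = 4 × 16.0 = 64.00 g/mol
% O = 64.00/174.27 × 100 = 36.72%

36.72%


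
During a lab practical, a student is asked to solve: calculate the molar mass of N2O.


M(N2O) = 2×14.01 + 1×16.0
= 28.02 + 16.0
= 44.02 g/mol

44.02 g/mol


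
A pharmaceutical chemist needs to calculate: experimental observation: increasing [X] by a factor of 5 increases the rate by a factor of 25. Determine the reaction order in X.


rate ∝ [X]^n
5^n = 25 → n = 2
Order in X: 2

2


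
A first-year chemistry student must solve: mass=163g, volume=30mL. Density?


ρ = mass/volume
= 163/30
= 5.433 g/mL

5.433 g/mL


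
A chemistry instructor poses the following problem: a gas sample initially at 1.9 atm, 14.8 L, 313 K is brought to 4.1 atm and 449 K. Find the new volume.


P1V1/T1 = P2V2/T2
V2 = P1V1T2/(T1P2)
= 1.9×14.8×449/(313×4.1)
= 9.839 L

9.839 L


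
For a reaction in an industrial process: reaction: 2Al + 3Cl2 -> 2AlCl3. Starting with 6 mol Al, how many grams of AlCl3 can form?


Mole ratio AlCl3:Al = 2:2
n(AlCl3) = 6 × 2/2 = 6.000 mol
mass = 6.000 × 133.33 = 799.98 g

799.98 g


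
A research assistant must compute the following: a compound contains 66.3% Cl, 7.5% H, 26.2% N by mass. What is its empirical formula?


Assume 100 g sample. Moles of each element:
  Cl: 66.3/35.45 = 1.87 mol
  H: 7.5/1.008 = 7.44 mol
  N: 26.2/14.01 = 1.87 mol
Divide by smallest (1.87):
  Cl: 1.87/1.87 = 1.0
  H: 7.44/1.87 = 3.98
  N: 1.87/1.87 = 1.0
Empirical formula: NH4Cl

NH4Cl


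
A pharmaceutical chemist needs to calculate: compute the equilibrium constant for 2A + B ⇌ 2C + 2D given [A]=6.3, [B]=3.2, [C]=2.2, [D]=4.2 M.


Kc = [C]^2[D]^2/([A]^2[B])
= (2.2^2 × 4.2^2)/(6.3^2 × 3.2^1)
= 85.3776/127.008
= 0.6722

0.6722


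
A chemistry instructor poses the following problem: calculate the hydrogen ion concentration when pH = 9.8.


[H+] = 10^(-pH) = 10^(-9.8)
= 1.58×10^-10 M

1.58×10^-10 M


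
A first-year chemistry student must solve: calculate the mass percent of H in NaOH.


M(NaOH) = 1×22.99 + 1×16.0 + 1×1.008 = 39.998 g/mol
Mass of H = 1 × 1.008 = 1.008 g/mol
% H = 1.008/39.998 × 100 = 2.52%

2.52%


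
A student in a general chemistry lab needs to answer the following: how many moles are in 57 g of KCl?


M(KCl) = 74.55 g/mol
n = mass/M = 57/74.55 = 0.7646 mol

0.7646 mol


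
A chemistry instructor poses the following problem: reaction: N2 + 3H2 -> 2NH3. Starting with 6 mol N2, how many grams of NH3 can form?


Mole ratio NH3:N2 = 2:1
n(NH3) = 6 × 2/1 = 12.000 mol
mass = 12.000 × 17.03 = 204.36 g

204.36 g


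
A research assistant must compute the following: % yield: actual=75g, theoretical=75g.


% yield = actual/theoretical × 100
= 75/75 × 100
= 100.0%

100.0%


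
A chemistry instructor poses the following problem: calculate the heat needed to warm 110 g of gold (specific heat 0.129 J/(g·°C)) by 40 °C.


q = mcΔT = 110 × 0.129 × 40
= 567.60 J

567.60 J


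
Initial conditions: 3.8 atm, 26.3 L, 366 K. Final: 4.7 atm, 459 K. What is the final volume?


P1V1/T1 = P2V2/T2
V2 = P1V1T2/(T1P2)
= 3.8×26.3×459/(366×4.7)
= 26.667 L

26.667 L


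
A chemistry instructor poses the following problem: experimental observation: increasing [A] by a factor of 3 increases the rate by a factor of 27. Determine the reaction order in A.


rate ∝ [A]^n
3^n = 27 → n = 3
Order in A: 3

3


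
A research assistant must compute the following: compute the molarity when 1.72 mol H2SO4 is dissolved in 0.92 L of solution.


M = n/V = 1.72/0.92 = 1.870 mol/L

1.870 M


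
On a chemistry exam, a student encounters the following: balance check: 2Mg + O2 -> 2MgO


Equation: 2Mg + O2 -> 2MgO
Check atoms: Mg: 2=2, O: 2=2
Balanced

Yes, balanced


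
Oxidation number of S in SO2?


x + 2(-2) = 0, so x = +4
Oxidation number: +4

+4


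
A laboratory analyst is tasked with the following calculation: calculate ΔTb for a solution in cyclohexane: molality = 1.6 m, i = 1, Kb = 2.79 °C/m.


ΔTb = Kb × m × i
= 2.79 × 1.6 × 1
= 4.464 °C

4.464 °C


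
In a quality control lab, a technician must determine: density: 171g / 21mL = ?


ρ = mass/volume
= 171/21
= 8.143 g/mL

8.143 g/mL


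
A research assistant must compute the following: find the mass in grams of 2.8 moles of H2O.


M(H2O) = 18.02 g/mol
mass = n × M = 2.8 × 18.02 = 50.46 g

50.46 g


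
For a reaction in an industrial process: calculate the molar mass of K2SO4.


M(K2SO4) = 2×39.1 + 1×32.07 + 4×16.0
= 78.2 + 32.07 + 64.0
= 174.27 g/mol

174.27 g/mol


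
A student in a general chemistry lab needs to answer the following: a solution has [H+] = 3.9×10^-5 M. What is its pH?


pH = -log10([H+]) = -log10(3.9×10^-5)
= 5 - log10(3.9)
= 5 - 0.59
= 4.41

4.41


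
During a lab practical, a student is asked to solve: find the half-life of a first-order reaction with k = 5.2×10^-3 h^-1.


t½ = ln2/k = 0.693147/(5.2×10^-3 h^-1)
= 133.3 h

133.3 h


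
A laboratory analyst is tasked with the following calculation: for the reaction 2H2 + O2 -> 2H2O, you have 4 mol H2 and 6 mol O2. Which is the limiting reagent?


Mole ratio available / coefficient:
  H2: 4/2 = 2.000
  O2: 6/1 = 6.000
Smaller ratio is limiting.

H2


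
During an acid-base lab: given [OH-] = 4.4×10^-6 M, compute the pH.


pOH = -log10([OH-]) = -log10(4.4×10^-6)
= 6 - log10(4.4) = 5.36
pH = 14 - pOH = 14 - 5.36 = 8.64

8.64


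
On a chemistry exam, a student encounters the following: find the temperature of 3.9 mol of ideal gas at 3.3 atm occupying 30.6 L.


PV = nRT  (R = 0.08206 L·atm/(mol·K))
T = PV/(nR) = 3.3×30.6/(3.9×0.08206)
= 100.98/0.320034
= 315.53 K

315.53 K


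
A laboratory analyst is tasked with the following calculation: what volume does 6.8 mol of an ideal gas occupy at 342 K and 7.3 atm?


PV = nRT  (R = 0.08206 L·atm/(mol·K))
V = nRT/P = 6.8×0.08206×342/7.3
= 26.142 L

26.142 L


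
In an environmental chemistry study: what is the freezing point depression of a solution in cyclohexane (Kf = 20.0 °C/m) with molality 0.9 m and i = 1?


ΔTf = Kf × m × i
= 20.0 × 0.9 × 1
= 18.0 °C

18.0 °C


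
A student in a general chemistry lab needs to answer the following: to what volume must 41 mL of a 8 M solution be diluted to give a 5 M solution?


C1V1 = C2V2
8 × 41 = 5 × V2
V2 = 328/5 = 65.6 mL

65.6 mL


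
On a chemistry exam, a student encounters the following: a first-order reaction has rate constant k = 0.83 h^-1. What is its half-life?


t½ = ln2/k = 0.693147/(0.83 h^-1)
= 0.8351 h

0.8351 h


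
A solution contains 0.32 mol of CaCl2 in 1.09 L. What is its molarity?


M = n/V = 0.32/1.09 = 0.294 mol/L

0.294 M


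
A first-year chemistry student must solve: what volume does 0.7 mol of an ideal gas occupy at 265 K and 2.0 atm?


PV = nRT  (R = 0.08206 L·atm/(mol·K))
V = nRT/P = 0.7×0.08206×265/2.0
= 7.611 L

7.611 L


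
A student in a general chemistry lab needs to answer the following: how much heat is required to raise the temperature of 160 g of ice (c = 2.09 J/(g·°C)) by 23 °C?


q = mcΔT = 160 × 2.09 × 23
= 7691.20 J

7691.20 J


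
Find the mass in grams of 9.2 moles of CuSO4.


M(CuSO4) = 159.62 g/mol
mass = n × M = 9.2 × 159.62 = 1468.50 g

1468.50 g


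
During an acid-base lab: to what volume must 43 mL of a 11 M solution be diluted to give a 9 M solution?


C1V1 = C2V2
11 × 43 = 9 × V2
V2 = 473/9 = 52.56 mL

52.56 mL


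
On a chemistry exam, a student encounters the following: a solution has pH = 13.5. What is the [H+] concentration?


[H+] = 10^(-pH) = 10^(-13.5)
= 3.16×10^-14 M

3.16×10^-14 M


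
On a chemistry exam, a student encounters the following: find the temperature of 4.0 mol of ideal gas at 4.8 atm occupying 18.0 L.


PV = nRT  (R = 0.08206 L·atm/(mol·K))
T = PV/(nR) = 4.8×18.0/(4.0×0.08206)
= 86.40/0.328240
= 263.22 K

263.22 K


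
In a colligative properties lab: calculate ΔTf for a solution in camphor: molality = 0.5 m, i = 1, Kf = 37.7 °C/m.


ΔTf = Kf × m × i
= 37.7 × 0.5 × 1
= 18.85 °C

18.85 °C


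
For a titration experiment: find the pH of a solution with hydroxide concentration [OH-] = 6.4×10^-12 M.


pOH = -log10([OH-]) = -log10(6.4×10^-12)
= 12 - log10(6.4) = 11.19
pH = 14 - pOH = 14 - 11.19 = 2.81

2.81


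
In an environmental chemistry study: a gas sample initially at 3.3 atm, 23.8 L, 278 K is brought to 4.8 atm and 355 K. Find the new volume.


P1V1/T1 = P2V2/T2
V2 = P1V1T2/(T1P2)
= 3.3×23.8×355/(278×4.8)
= 20.895 L

20.895 L


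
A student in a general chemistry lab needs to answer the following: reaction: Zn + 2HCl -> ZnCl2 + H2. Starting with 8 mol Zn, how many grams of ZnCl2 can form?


Mole ratio ZnCl2:Zn = 1:1
n(ZnCl2) = 8 × 1/1 = 8.000 mol
mass = 8.000 × 136.28 = 1090.24 g

1090.24 g


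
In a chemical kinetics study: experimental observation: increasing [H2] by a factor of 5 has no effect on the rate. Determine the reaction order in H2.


rate ∝ [H2]^n
rate ∝ [H2]^0
Order in H2: 0

0


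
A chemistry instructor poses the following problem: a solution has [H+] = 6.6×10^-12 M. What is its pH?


pH = -log10([H+]) = -log10(6.6×10^-12)
= 12 - log10(6.6)
= 12 - 0.82
= 11.18

11.18


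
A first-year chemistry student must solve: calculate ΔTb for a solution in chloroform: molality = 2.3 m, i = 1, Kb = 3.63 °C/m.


ΔTb = Kb × m × i
= 3.63 × 2.3 × 1
= 8.349 °C

8.349 °C


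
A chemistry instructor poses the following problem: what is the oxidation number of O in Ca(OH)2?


O is usually -2
Oxidation number: -2

-2


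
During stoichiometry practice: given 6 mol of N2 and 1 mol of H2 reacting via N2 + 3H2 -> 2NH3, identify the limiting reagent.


Mole ratio available / coefficient:
  N2: 6/1 = 6.000
  H2: 1/3 = 0.333
Smaller ratio is limiting.

H2


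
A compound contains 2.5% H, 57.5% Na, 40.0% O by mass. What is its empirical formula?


Assume 100 g sample. Moles of each element:
  H: 2.5/1.008 = 2.48 mol
  Na: 57.5/22.99 = 2.501 mol
  O: 40.0/16.0 = 2.5 mol
Divide by smallest (2.48):
  H: 2.48/2.48 = 1.0
  Na: 2.501/2.48 = 1.01
  O: 2.5/2.48 = 1.01
Empirical formula: NaOH

NaOH


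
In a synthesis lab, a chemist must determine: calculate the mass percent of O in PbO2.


M(PbO2) = 1×207.2 + 2×16.0 = 239.20 g/mol
Mass of O = 2 × 16.0 = 32.00 g/mol
% O = 32.00/239.20 × 100 = 13.38%

13.38%


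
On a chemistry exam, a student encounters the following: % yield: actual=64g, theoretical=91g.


% yield = actual/theoretical × 100
= 64/91 × 100
= 70.33%

70.33%


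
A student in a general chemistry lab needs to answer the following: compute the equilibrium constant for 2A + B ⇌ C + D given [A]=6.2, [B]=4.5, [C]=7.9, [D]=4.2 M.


Kc = [C][D]/([A]^2[B])
= (7.9^1 × 4.2^1)/(6.2^2 × 4.5^1)
= 33.18/172.98
= 0.1918

0.1918


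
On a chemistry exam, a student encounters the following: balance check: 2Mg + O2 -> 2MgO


Equation: 2Mg + O2 -> 2MgO
Check atoms: Mg: 2=2, O: 2=2
Balanced

Yes, balanced


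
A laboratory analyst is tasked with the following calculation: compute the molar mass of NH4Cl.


M(NH4Cl) = 1×14.01 + 4×1.008 + 1×35.45
= 14.01 + 4.03 + 35.45
= 53.49 g/mol

53.49 g/mol


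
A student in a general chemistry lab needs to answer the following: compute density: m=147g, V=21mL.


ρ = mass/volume
= 147/21
= 7.0 g/mL

7.0 g/mL


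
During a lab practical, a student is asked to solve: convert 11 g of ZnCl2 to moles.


M(ZnCl2) = 136.28 g/mol
n = mass/M = 11/136.28 = 0.0807 mol

0.0807 mol


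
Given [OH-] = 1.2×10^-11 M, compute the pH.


pOH = -log10([OH-]) = -log10(1.2×10^-11)
= 11 - log10(1.2) = 10.92
pH = 14 - pOH = 14 - 10.92 = 3.08

3.08


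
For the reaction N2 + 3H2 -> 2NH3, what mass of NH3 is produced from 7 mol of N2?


Mole ratio NH3:N2 = 2:1
n(NH3) = 7 × 2/1 = 14.000 mol
mass = 14.000 × 17.03 = 238.42 g

238.42 g


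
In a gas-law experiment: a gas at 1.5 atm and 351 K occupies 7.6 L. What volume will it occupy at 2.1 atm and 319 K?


P1V1/T1 = P2V2/T2
V2 = P1V1T2/(T1P2)
= 1.5×7.6×319/(351×2.1)
= 4.934 L

4.934 L


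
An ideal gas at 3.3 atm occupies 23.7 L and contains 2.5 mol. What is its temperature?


PV = nRT  (R = 0.08206 L·atm/(mol·K))
T = PV/(nR) = 3.3×23.7/(2.5×0.08206)
= 78.21/0.205150
= 381.23 K

381.23 K


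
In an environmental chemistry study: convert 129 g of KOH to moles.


M(KOH) = 56.11 g/mol
n = mass/M = 129/56.11 = 2.2991 mol

2.2991 mol


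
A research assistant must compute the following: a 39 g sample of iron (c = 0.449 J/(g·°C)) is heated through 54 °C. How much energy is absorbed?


q = mcΔT = 39 × 0.449 × 54
= 945.59 J

945.59 J


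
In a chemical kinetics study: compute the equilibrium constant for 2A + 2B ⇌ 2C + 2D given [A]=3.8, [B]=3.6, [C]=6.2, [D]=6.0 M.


Kc = [C]^2[D]^2/([A]^2[B]^2)
= (6.2^2 × 6.0^2)/(3.8^2 × 3.6^2)
= 1383.84/187.1424
= 7.395

7.395


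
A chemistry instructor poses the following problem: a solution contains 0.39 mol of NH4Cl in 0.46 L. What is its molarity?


M = n/V = 0.39/0.46 = 0.848 mol/L

0.848 M


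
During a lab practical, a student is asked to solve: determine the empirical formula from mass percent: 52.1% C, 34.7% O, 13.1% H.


Assume 100 g sample. Moles of each element:
  C: 52.1/12.01 = 4.338 mol
  O: 34.7/16.0 = 2.169 mol
  H: 13.1/1.008 = 12.996 mol
Divide by smallest (2.169):
  C: 4.338/2.169 = 2.0
  O: 2.169/2.169 = 1.0
  H: 12.996/2.169 = 5.99
Empirical formula: C2H6O

C2H6O


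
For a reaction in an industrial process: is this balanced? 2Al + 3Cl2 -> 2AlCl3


Equation: 2Al + 3Cl2 -> 2AlCl3
Check atoms: Al: 2=2, Cl: 6=6
Balanced

Yes, balanced


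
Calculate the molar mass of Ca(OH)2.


M(Ca(OH)2) = 1×40.08 + 2×16.0 + 2×1.008
= 40.08 + 32.0 + 2.02
= 74.1 g/mol

74.1 g/mol


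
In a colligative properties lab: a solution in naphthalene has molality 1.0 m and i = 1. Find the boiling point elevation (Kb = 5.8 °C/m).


ΔTb = Kb × m × i
= 5.8 × 1.0 × 1
= 5.8 °C

5.8 °C


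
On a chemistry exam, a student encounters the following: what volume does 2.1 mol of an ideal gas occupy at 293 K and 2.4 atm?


PV = nRT  (R = 0.08206 L·atm/(mol·K))
V = nRT/P = 2.1×0.08206×293/2.4
= 21.038 L

21.038 L


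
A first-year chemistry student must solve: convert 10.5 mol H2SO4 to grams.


M(H2SO4) = 98.09 g/mol
mass = n × M = 10.5 × 98.09 = 1029.95 g

1029.95 g


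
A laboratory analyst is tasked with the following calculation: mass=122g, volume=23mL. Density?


ρ = mass/volume
= 122/23
= 5.304 g/mL

5.304 g/mL


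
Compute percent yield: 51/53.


% yield = actual/theoretical × 100
= 51/53 × 100
= 96.23%

96.23%


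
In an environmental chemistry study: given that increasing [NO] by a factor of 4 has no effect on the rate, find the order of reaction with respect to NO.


rate ∝ [NO]^n
rate ∝ [NO]^0
Order in NO: 0

0


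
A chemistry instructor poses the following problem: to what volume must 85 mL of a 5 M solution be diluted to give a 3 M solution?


C1V1 = C2V2
5 × 85 = 3 × V2
V2 = 425/3 = 141.67 mL

141.67 mL


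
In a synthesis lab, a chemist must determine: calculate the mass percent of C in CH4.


M(CH4) = 1×12.01 + 4×1.008 = 16.042 g/mol
Mass of C = 1 × 12.01 = 12.01 g/mol
% C = 12.01/16.042 × 100 = 74.87%

74.87%


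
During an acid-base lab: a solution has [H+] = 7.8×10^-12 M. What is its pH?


pH = -log10([H+]) = -log10(7.8×10^-12)
= 12 - log10(7.8)
= 12 - 0.89
= 11.11

11.11


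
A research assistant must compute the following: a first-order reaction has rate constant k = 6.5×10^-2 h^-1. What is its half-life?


t½ = ln2/k = 0.693147/(6.5×10^-2 h^-1)
= 10.66 h

10.66 h


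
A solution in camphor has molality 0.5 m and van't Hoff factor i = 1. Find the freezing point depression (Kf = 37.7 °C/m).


ΔTf = Kf × m × i
= 37.7 × 0.5 × 1
= 18.85 °C

18.85 °C


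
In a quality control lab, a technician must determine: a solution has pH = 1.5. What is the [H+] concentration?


[H+] = 10^(-pH) = 10^(-1.5)
= 3.16×10^-2 M

3.16×10^-2 M


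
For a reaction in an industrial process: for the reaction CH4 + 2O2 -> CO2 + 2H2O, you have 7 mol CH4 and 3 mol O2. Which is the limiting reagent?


Mole ratio available / coefficient:
  CH4: 7/1 = 7.000
  O2: 3/2 = 1.500
Smaller ratio is limiting.

O2


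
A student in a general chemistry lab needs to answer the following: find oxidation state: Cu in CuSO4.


Sulfate is -2, so Cu = +2
Oxidation number: +2

+2


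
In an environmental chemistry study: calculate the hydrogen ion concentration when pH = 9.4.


[H+] = 10^(-pH) = 10^(-9.4)
= 3.98×10^-10 M

3.98×10^-10 M


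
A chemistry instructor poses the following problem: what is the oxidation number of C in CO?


x + (-2) = 0, so x = +2
Oxidation number: +2

+2


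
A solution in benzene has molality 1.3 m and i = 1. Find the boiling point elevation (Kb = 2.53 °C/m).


ΔTb = Kb × m × i
= 2.53 × 1.3 × 1
= 3.289 °C

3.289 °C


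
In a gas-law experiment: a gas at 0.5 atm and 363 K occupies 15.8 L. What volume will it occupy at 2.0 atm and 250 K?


P1V1/T1 = P2V2/T2
V2 = P1V1T2/(T1P2)
= 0.5×15.8×250/(363×2.0)
= 2.72 L

2.72 L


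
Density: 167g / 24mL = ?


ρ = mass/volume
= 167/24
= 6.958 g/mL

6.958 g/mL


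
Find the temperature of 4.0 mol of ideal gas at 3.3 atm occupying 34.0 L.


PV = nRT  (R = 0.08206 L·atm/(mol·K))
T = PV/(nR) = 3.3×34.0/(4.0×0.08206)
= 112.20/0.328240
= 341.82 K

341.82 K


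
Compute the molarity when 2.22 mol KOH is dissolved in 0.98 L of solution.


M = n/V = 2.22/0.98 = 2.265 mol/L

2.265 M


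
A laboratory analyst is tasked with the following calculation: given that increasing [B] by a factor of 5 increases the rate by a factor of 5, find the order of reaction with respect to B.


rate ∝ [B]^n
5^n = 5 → n = 1
Order in B: 1

1


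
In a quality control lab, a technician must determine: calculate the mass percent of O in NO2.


M(NO2) = 1×14.01 + 2×16.0 = 46.01 g/mol
Mass of O = 2 × 16.0 = 32.00 g/mol
% O = 32.00/46.01 × 100 = 69.55%

69.55%


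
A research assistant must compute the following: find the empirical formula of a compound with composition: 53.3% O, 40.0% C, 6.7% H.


Assume 100 g sample. Moles of each element:
  O: 53.3/16.0 = 3.331 mol
  C: 40.0/12.01 = 3.331 mol
  H: 6.7/1.008 = 6.647 mol
Divide by smallest (3.331):
  O: 3.331/3.331 = 1.0
  C: 3.331/3.331 = 1.0
  H: 6.647/3.331 = 2.0
Empirical formula: CH2O

CH2O


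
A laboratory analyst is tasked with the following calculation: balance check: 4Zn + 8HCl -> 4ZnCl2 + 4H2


Equation: 4Zn + 8HCl -> 4ZnCl2 + 4H2
Check atoms: Cl: 8=8, H: 8=8, Zn: 4=4
Balanced

Yes, balanced


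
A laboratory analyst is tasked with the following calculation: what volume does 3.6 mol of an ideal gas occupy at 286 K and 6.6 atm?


PV = nRT  (R = 0.08206 L·atm/(mol·K))
V = nRT/P = 3.6×0.08206×286/6.6
= 12.801 L

12.801 L


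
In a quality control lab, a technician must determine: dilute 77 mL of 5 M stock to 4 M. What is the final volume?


C1V1 = C2V2
5 × 77 = 4 × V2
V2 = 385/4 = 96.25 mL

96.25 mL


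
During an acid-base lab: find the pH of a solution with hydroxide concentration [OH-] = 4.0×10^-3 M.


pOH = -log10([OH-]) = -log10(4.0×10^-3)
= 3 - log10(4.0) = 2.4
pH = 14 - pOH = 14 - 2.4 = 11.6

11.6


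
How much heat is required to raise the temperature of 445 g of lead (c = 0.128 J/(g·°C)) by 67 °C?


q = mcΔT = 445 × 0.128 × 67
= 3816.32 J

3816.32 J


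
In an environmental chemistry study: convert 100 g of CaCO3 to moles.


M(CaCO3) = 100.09 g/mol
n = mass/M = 100/100.09 = 0.9991 mol

0.9991 mol


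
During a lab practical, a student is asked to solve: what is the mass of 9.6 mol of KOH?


M(KOH) = 56.11 g/mol
mass = n × M = 9.6 × 56.11 = 538.66 g

538.66 g


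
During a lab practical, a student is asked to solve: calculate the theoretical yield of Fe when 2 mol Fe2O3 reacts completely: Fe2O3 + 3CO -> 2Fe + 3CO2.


Mole ratio Fe:Fe2O3 = 2:1
n(Fe) = 2 × 2/1 = 4.000 mol
mass = 4.000 × 55.85 = 223.4 g

223.4 g


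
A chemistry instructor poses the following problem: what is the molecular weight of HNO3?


M(HNO3) = 1×1.008 + 1×14.01 + 3×16.0
= 1.01 + 14.01 + 48.0
= 63.02 g/mol

63.02 g/mol


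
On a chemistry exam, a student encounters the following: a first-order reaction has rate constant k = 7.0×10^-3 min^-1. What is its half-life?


t½ = ln2/k = 0.693147/(7.0×10^-3 min^-1)
= 99.02 min

99.02 min


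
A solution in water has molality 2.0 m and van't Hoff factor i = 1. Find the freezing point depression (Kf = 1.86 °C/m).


ΔTf = Kf × m × i
= 1.86 × 2.0 × 1
= 3.72 °C

3.72 °C


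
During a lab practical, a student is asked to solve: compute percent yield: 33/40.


% yield = actual/theoretical × 100
= 33/40 × 100
= 82.5%

82.5%


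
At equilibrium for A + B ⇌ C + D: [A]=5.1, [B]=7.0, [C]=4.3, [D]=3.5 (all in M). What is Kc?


Kc = [C][D]/([A][B])
= (4.3^1 × 3.5^1)/(5.1^1 × 7.0^1)
= 15.05/35.7
= 0.4216

0.4216


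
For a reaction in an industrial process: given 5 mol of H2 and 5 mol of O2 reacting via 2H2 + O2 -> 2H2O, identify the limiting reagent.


Mole ratio available / coefficient:
  H2: 5/2 = 2.500
  O2: 5/1 = 5.000
Smaller ratio is limiting.

H2


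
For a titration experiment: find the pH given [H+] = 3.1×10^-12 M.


pH = -log10([H+]) = -log10(3.1×10^-12)
= 12 - log10(3.1)
= 12 - 0.49
= 11.51

11.51


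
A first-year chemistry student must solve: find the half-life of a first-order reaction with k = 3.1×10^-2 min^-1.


t½ = ln2/k = 0.693147/(3.1×10^-2 min^-1)
= 22.36 min

22.36 min


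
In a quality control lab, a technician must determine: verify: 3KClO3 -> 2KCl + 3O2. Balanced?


Equation: 3KClO3 -> 2KCl + 3O2
Check atoms: Cl: 3≠2, K: 3≠2, O: 9≠6
Not balanced

No, not balanced


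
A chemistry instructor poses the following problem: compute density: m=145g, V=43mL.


ρ = mass/volume
= 145/43
= 3.372 g/mL

3.372 g/mL


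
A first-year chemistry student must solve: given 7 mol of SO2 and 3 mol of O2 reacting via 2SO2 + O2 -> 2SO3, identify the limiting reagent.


Mole ratio available / coefficient:
  SO2: 7/2 = 3.500
  O2: 3/1 = 3.000
Smaller ratio is limiting.

O2


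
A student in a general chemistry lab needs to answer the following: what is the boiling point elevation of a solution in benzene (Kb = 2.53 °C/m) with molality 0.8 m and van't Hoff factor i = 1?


ΔTb = Kb × m × i
= 2.53 × 0.8 × 1
= 2.024 °C

2.024 °C


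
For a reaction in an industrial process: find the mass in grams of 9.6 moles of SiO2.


M(SiO2) = 60.09 g/mol
mass = n × M = 9.6 × 60.09 = 576.86 g

576.86 g


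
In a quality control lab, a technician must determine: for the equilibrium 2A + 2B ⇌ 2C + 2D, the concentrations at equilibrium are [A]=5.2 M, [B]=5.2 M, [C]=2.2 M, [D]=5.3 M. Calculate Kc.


Kc = [C]^2[D]^2/([A]^2[B]^2)
= (2.2^2 × 5.3^2)/(5.2^2 × 5.2^2)
= 135.9556/731.1616
= 0.1859

0.1859


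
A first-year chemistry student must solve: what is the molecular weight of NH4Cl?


M(NH4Cl) = 1×14.01 + 4×1.008 + 1×35.45
= 14.01 + 4.03 + 35.45
= 53.49 g/mol

53.49 g/mol


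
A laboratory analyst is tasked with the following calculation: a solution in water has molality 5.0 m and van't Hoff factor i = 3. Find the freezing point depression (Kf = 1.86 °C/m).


ΔTf = Kf × m × i
= 1.86 × 5.0 × 3
= 27.9 °C

27.9 °C


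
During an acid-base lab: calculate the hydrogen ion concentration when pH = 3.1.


[H+] = 10^(-pH) = 10^(-3.1)
= 7.94×10^-4 M

7.94×10^-4 M


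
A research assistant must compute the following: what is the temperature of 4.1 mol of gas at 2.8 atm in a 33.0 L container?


PV = nRT  (R = 0.08206 L·atm/(mol·K))
T = PV/(nR) = 2.8×33.0/(4.1×0.08206)
= 92.40/0.336446
= 274.64 K

274.64 K


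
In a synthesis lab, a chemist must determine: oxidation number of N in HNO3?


(+1) + x + 3(-2) = 0, so x = +5
Oxidation number: +5

+5


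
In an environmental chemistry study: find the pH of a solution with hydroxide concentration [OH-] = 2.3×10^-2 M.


pOH = -log10([OH-]) = -log10(2.3×10^-2)
= 2 - log10(2.3) = 1.64
pH = 14 - pOH = 14 - 1.64 = 12.36

12.36


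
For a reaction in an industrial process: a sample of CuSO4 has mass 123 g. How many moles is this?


M(CuSO4) = 159.62 g/mol
n = mass/M = 123/159.62 = 0.7706 mol

0.7706 mol


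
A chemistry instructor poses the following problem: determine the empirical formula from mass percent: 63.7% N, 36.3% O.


Assume 100 g sample. Moles of each element:
  N: 63.7/14.01 = 4.547 mol
  O: 36.3/16.0 = 2.269 mol
Divide by smallest (2.269):
  N: 4.547/2.269 = 2.0
  O: 2.269/2.269 = 1.0
Empirical formula: N2O

N2O


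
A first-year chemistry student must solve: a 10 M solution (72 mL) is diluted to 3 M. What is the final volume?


C1V1 = C2V2
10 × 72 = 3 × V2
V2 = 720/3 = 240.0 mL

240.0 mL


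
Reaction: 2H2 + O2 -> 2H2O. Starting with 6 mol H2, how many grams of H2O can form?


Mole ratio H2O:H2 = 2:2
n(H2O) = 6 × 2/2 = 6.000 mol
mass = 6.000 × 18.02 = 108.12 g

108.12 g


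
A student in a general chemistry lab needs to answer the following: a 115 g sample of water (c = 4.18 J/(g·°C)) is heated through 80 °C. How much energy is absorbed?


q = mcΔT = 115 × 4.18 × 80
= 38456.00 J

38456.00 J


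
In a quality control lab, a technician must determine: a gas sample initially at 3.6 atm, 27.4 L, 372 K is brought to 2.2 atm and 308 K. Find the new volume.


P1V1/T1 = P2V2/T2
V2 = P1V1T2/(T1P2)
= 3.6×27.4×308/(372×2.2)
= 37.123 L

37.123 L


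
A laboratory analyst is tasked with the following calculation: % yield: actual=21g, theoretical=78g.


% yield = actual/theoretical × 100
= 21/78 × 100
= 26.92%

26.92%


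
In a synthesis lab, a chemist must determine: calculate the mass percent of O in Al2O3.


M(Al2O3) = 2×26.98 + 3×16.0 = 101.96 g/mol
Mass of O = 3 × 16.0 = 48.00 g/mol
% O = 48.00/101.96 × 100 = 47.08%

47.08%


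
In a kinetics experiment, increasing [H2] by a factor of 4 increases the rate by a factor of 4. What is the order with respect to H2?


rate ∝ [H2]^n
4^n = 4 → n = 1
Order in H2: 1

1


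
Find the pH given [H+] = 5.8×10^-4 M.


pH = -log10([H+]) = -log10(5.8×10^-4)
= 4 - log10(5.8)
= 4 - 0.76
= 3.24

3.24


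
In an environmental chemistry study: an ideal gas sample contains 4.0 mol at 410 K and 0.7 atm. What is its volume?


PV = nRT  (R = 0.08206 L·atm/(mol·K))
V = nRT/P = 4.0×0.08206×410/0.7
= 192.255 L

192.255 L


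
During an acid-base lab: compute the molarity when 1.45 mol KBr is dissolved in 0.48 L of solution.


M = n/V = 1.45/0.48 = 3.021 mol/L

3.021 M


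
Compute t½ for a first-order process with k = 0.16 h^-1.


t½ = ln2/k = 0.693147/(0.16 h^-1)
= 4.332 h

4.332 h


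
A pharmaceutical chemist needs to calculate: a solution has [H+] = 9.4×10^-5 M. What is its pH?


pH = -log10([H+]) = -log10(9.4×10^-5)
= 5 - log10(9.4)
= 5 - 0.97
= 4.03

4.03


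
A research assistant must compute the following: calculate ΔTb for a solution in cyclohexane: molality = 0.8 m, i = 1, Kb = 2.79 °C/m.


ΔTb = Kb × m × i
= 2.79 × 0.8 × 1
= 2.232 °C

2.232 °C


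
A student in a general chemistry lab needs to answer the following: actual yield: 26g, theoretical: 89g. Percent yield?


% yield = actual/theoretical × 100
= 26/89 × 100
= 29.21%

29.21%


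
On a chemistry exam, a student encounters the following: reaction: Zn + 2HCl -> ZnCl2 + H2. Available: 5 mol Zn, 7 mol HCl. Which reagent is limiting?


Mole ratio available / coefficient:
  Zn: 5/1 = 5.000
  HCl: 7/2 = 3.500
Smaller ratio is limiting.

HCl


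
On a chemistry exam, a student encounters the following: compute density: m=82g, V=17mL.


ρ = mass/volume
= 82/17
= 4.824 g/mL

4.824 g/mL


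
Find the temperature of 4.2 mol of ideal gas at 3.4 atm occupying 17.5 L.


PV = nRT  (R = 0.08206 L·atm/(mol·K))
T = PV/(nR) = 3.4×17.5/(4.2×0.08206)
= 59.50/0.344652
= 172.64 K

172.64 K


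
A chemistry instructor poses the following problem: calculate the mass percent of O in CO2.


M(CO2) = 1×12.01 + 2×16.0 = 44.01 g/mol
Mass of O = 2 × 16.0 = 32.00 g/mol
% O = 32.00/44.01 × 100 = 72.71%

72.71%


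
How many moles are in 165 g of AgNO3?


M(AgNO3) = 169.88 g/mol
n = mass/M = 165/169.88 = 0.9713 mol

0.9713 mol


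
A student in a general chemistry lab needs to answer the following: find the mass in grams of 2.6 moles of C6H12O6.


M(C6H12O6) = 180.16 g/mol
mass = n × M = 2.6 × 180.16 = 468.42 g

468.42 g


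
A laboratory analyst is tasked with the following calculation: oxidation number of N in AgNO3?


(+1) + x + 3(-2) = 0, so x = +5
Oxidation number: +5

+5


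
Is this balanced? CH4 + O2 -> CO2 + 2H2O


Equation: CH4 + O2 -> CO2 + 2H2O
Check atoms: C: 1=1, H: 4=4, O: 2≠4
Not balanced

No, not balanced


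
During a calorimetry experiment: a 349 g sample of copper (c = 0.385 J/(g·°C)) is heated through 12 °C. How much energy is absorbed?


q = mcΔT = 349 × 0.385 × 12
= 1612.38 J

1612.38 J


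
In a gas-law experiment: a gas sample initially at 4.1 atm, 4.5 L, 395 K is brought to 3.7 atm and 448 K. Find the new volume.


P1V1/T1 = P2V2/T2
V2 = P1V1T2/(T1P2)
= 4.1×4.5×448/(395×3.7)
= 5.656 L

5.656 L


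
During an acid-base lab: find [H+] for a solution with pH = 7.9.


[H+] = 10^(-pH) = 10^(-7.9)
= 1.26×10^-8 M

1.26×10^-8 M


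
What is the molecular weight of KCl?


M(KCl) = 1×39.1 + 1×35.45
= 39.1 + 35.45
= 74.55 g/mol

74.55 g/mol


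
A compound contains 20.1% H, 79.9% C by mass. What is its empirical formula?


Assume 100 g sample. Moles of each element:
  H: 20.1/1.008 = 19.94 mol
  C: 79.9/12.01 = 6.653 mol
Divide by smallest (6.653):
  H: 19.94/6.653 = 3.0
  C: 6.653/6.653 = 1.0
Empirical formula: CH3

CH3


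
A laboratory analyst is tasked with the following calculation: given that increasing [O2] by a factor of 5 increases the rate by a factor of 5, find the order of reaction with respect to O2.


rate ∝ [O2]^n
5^n = 5 → n = 1
Order in O2: 1

1


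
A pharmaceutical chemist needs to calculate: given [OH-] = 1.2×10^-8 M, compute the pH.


pOH = -log10([OH-]) = -log10(1.2×10^-8)
= 8 - log10(1.2) = 7.92
pH = 14 - pOH = 14 - 7.92 = 6.08

6.08


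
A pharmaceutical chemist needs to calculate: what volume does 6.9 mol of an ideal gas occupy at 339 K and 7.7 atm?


PV = nRT  (R = 0.08206 L·atm/(mol·K))
V = nRT/P = 6.9×0.08206×339/7.7
= 24.928 L

24.928 L


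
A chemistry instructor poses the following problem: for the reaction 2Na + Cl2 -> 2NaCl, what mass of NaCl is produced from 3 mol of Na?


Mole ratio NaCl:Na = 2:2
n(NaCl) = 3 × 2/2 = 3.000 mol
mass = 3.000 × 58.44 = 175.32 g

175.32 g


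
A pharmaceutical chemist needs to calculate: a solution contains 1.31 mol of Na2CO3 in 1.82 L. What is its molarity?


M = n/V = 1.31/1.82 = 0.720 mol/L

0.720 M
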